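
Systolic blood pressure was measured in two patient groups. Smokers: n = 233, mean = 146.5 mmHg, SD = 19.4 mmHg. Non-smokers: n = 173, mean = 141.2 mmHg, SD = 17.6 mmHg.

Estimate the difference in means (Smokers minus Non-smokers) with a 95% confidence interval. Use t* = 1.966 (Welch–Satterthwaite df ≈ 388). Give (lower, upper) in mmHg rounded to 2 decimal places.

(1.67, 8.93)

Standard errors of each mean: 19.4/√233 = 1.2709 and 17.6/√173 = 1.3381.
SE(x̄₁ − x̄₂) = √(1.2709² + 1.3381²) = 1.8455 for independent samples with unequal variances.
With t* = 1.966, the margin is 1.966 × 1.8455 = 3.6283.
x̄₁ − x̄₂ = 146.5 − 141.2 = 5.3000; the interval is 5.3000 ± 3.6283 = (1.67, 8.93).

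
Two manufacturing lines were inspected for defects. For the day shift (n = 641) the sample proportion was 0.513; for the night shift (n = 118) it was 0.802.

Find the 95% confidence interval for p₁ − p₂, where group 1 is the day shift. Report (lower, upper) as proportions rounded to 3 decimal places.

Each SE is √(p̂(1−p̂)/n): √(0.5130·0.4870/641) = 0.01974 and √(0.8020·0.1980/118) = 0.03668.
SE(p̂₁ − p̂₂) = √(SE₁² + SE₂²) = √(0.0003896676 + 0.0013454224) = 0.04165, since the two samples are independent.
At 95% confidence z* = 1.960; margin = 1.960 × 0.04165 = 0.08163.
The difference is 0.5130 − 0.8020 = -0.2890, so the interval is -0.2890 ± 0.08163 = (-0.371, -0.207).

(-0.371, -0.207)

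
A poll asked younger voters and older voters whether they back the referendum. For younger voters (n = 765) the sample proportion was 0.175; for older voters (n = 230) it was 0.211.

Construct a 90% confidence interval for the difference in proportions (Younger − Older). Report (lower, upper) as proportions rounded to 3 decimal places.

(-0.086, 0.014)

Each SE is √(p̂(1−p̂)/n): √(0.1750·0.8250/765) = 0.01374 and √(0.2110·0.7890/230) = 0.02690.
SE(p̂₁ − p̂₂) = √(SE₁² + SE₂²) = √(0.0001887876 + 0.00072361) = 0.03021, since the two samples are independent.
At 90% confidence z* = 1.645; margin = 1.645 × 0.03021 = 0.04970.
The difference is 0.1750 − 0.2110 = -0.0360, so the interval is -0.0360 ± 0.04970 = (-0.086, 0.014).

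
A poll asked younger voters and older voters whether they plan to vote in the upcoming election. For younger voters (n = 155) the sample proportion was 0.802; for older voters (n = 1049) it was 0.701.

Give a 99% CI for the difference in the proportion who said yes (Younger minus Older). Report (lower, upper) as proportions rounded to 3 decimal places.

Each SE is √(p̂(1−p̂)/n): √(0.8020·0.1980/155) = 0.03201 and √(0.7010·0.2990/1049) = 0.01414.
SE(p̂₁ − p̂₂) = √(SE₁² + SE₂²) = √(0.0010246401 + 0.0001999396) = 0.03499, since the two samples are independent.
At 99% confidence z* = 2.576; margin = 2.576 × 0.03499 = 0.09013.
The difference is 0.8020 − 0.7010 = 0.1010, so the interval is 0.1010 ± 0.09013 = (0.011, 0.191).

(0.011, 0.191)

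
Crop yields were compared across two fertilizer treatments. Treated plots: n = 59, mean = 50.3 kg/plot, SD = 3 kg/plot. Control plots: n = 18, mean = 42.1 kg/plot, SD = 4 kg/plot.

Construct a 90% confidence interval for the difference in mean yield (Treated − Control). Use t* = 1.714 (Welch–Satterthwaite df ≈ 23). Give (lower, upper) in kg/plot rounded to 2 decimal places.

SE₁ = s₁/√n₁ = 3/√59 = 0.3906; SE₂ = 4/√18 = 0.9428.
Independent samples, unequal variances: SE_diff = √(SE₁² + SE₂²) = √(0.15256836 + 0.88887184) = 1.0205.
t* = 1.714, so margin of error = 1.714 × 1.0205 = 1.7491.
Difference in means = 50.3 − 42.1 = 8.2000.
8.2000 ± 1.7491 → (6.45, 9.95).

(6.45, 9.95)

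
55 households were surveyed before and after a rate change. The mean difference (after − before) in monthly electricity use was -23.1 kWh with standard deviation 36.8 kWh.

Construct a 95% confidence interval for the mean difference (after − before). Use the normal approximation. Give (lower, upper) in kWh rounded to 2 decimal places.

(-32.83, -13.37)

This is a matched-pairs design, so SE = s_d/√n = 36.8/√55 = 4.9621.
Margin = 1.960 × 4.9621 = 9.7257; the interval is -23.1 ± 9.7257 = (-32.83, -13.37).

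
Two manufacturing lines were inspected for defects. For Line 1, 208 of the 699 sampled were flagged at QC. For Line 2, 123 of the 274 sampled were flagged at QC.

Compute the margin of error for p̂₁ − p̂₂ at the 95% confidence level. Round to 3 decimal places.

Sample proportions: 208/699 = 0.2976, 123/274 = 0.4489.
Each SE is √(p̂(1−p̂)/n): √(0.2976·0.7024/699) = 0.01729 and √(0.4489·0.5511/274) = 0.03005.
SE(p̂₁ − p̂₂) = √(SE₁² + SE₂²) = √(0.0002989441 + 0.0009030025) = 0.03467, since the two samples are independent.
At 95% confidence z* = 1.960; margin = 1.960 × 0.03467 = 0.06795.

0.068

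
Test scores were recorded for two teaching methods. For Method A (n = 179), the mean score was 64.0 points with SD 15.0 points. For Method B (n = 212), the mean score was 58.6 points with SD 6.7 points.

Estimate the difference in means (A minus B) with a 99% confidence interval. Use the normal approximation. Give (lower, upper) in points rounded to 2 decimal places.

(2.28, 8.52)

Standard errors of each mean: 15.0/√179 = 1.1212 and 6.7/√212 = 0.4602.
SE(x̄₁ − x̄₂) = √(1.1212² + 0.4602²) = 1.2120 for independent samples with unequal variances.
With z* = 2.576, the margin is 2.576 × 1.2120 = 3.1221.
x̄₁ − x̄₂ = 64.0 − 58.6 = 5.4000; the interval is 5.4000 ± 3.1221 = (2.28, 8.52).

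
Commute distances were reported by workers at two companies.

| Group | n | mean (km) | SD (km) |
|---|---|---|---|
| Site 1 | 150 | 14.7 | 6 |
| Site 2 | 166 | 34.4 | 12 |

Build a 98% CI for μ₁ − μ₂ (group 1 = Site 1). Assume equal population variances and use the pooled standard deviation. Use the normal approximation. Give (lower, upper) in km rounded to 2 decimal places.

Pooled variance s_p² = [149·6² + 165·12²] / (150+166−2) = 92.7516, so s_p = 9.6308.
SE_diff = s_p·√(1/n₁ + 1/n₂) = 9.6308·√(1/150 + 1/166) = 1.0849.
z* = 2.326; margin = 2.326 × 1.0849 = 2.5235.
Difference = 14.7 − 34.4 = -19.7000.
-19.7000 ± 2.5235 → (-22.22, -17.18).

(-22.22, -17.18)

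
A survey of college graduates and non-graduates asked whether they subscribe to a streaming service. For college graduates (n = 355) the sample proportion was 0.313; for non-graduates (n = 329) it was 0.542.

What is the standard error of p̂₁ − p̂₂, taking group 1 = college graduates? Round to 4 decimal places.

0.0369

Each SE is √(p̂(1−p̂)/n): √(0.3130·0.6870/355) = 0.02461 and √(0.5420·0.4580/329) = 0.02747.
SE(p̂₁ − p̂₂) = √(SE₁² + SE₂²) = √(0.0006056521 + 0.0007546009) = 0.03688, since the two samples are independent.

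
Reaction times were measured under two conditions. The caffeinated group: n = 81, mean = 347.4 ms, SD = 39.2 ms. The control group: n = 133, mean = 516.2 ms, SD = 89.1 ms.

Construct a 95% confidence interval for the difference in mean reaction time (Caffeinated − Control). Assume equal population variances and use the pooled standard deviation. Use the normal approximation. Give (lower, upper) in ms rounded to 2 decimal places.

s_p = √[((n₁−1)s₁² + (n₂−1)s₂²)/(n₁+n₂−2)] = √[(80·39.2² + 132·89.1²)/212] = 74.3162.
SE = 74.3162·√(1/81 + 1/133) = 10.4742.
With z* = 1.960, margin = 1.960 × 10.4742 = 20.5294.
x̄₁ − x̄₂ = 347.4 − 516.2 = -168.8000; interval -168.8000 ± 20.5294 = (-189.33, -148.27).

(-189.33, -148.27)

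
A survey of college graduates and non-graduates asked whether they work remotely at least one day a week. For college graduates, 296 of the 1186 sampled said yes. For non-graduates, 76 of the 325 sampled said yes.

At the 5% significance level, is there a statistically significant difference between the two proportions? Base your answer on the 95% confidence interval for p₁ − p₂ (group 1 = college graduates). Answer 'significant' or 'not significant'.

not significant

p̂₁ = 296/1186 = 0.2496 and p̂₂ = 76/325 = 0.2338.
SE₁ = √(p̂₁(1−p̂₁)/n₁) = √(0.2496·0.7504/1186) = 0.01257; SE₂ = √(0.2338·0.7662/325) = 0.02348.
Independent samples: SE of the difference = √(SE₁² + SE₂²) = √(0.0001580049 + 0.0005513104) = 0.02663.
z* for 95% confidence is 1.960, so the margin of error is 1.960 × 0.02663 = 0.05219.
Point estimate p̂₁ − p̂₂ = 0.2496 − 0.2338 = 0.0158.
0.0158 ± 0.05219 → (-0.03639, 0.06799).
The interval (-0.03639, 0.06799) contains 0, so the difference is not significant.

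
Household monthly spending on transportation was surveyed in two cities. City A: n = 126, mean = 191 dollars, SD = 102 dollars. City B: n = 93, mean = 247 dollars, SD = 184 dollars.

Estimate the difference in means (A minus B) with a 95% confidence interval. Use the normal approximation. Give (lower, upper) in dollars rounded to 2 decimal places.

(-97.42, -14.58)

SE₁ = s₁/√n₁ = 102/√126 = 9.0869; SE₂ = 184/√93 = 19.0799.
Independent samples, unequal variances: SE_diff = √(SE₁² + SE₂²) = √(82.57175161 + 364.04258401) = 21.1333.
z* = 1.960, so margin of error = 1.960 × 21.1333 = 41.4213.
Difference in means = 191 − 247 = -56.0000.
-56.0000 ± 41.4213 → (-97.42, -14.58).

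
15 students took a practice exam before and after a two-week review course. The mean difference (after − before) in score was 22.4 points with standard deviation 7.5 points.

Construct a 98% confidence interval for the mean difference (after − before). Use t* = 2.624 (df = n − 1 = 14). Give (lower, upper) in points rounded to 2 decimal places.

This is a matched-pairs design, so SE = s_d/√n = 7.5/√15 = 1.9365.
Margin = 2.624 × 1.9365 = 5.0814; the interval is 22.4 ± 5.0814 = (17.32, 27.48).

(17.32, 27.48)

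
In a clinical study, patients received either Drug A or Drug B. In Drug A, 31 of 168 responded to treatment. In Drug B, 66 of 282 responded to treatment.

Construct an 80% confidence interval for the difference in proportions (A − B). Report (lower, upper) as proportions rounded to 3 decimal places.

Sample proportions: 31/168 = 0.1845, 66/282 = 0.2340.
Each SE is √(p̂(1−p̂)/n): √(0.1845·0.8155/168) = 0.02993 and √(0.2340·0.7660/282) = 0.02521.
SE(p̂₁ − p̂₂) = √(SE₁² + SE₂²) = √(0.0008958049 + 0.0006355441) = 0.03913, since the two samples are independent.
At 80% confidence z* = 1.282; margin = 1.282 × 0.03913 = 0.05016.
The difference is 0.1845 − 0.2340 = -0.0495, so the interval is -0.0495 ± 0.05016 = (-0.100, 0.001).

(-0.100, 0.001)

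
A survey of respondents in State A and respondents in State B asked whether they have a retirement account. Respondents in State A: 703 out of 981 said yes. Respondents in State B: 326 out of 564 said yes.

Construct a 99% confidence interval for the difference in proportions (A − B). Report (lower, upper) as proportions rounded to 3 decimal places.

(0.073, 0.204)

First, p̂₁ = 703/981 = 0.7166; p̂₂ = 326/564 = 0.5780.
The two standard errors are √(0.7166×0.2834/981) = 0.01439 and √(0.5780×0.4220/564) = 0.02080.
Because the samples are independent, SE_diff = √(0.01439² + 0.02080²) = 0.02529.
Using z* = 2.576 for 99%, ME = 2.576 × 0.02529 = 0.06515.
p̂₁ − p̂₂ = 0.1386; interval 0.1386 ± 0.06515 gives (0.073, 0.204).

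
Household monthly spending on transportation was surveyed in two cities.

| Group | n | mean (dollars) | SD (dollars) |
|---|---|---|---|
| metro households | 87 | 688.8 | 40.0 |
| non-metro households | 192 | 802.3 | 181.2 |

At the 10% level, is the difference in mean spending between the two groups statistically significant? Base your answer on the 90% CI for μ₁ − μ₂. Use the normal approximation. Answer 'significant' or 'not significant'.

Standard errors of each mean: 40.0/√87 = 4.2885 and 181.2/√192 = 13.0770.
SE(x̄₁ − x̄₂) = √(4.2885² + 13.0770²) = 13.7622 for independent samples with unequal variances.
With z* = 1.645, the margin is 1.645 × 13.7622 = 22.6388.
x̄₁ − x̄₂ = 688.8 − 802.3 = -113.5000; the interval is -113.5000 ± 22.6388 = (-136.1388, -90.8612).
The interval (-136.1388, -90.8612) does not contain 0, so the difference is significant.

significant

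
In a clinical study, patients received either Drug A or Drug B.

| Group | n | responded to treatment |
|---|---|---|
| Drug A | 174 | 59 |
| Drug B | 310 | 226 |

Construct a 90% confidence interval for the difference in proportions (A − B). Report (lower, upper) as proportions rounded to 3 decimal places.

First, p̂₁ = 59/174 = 0.3391; p̂₂ = 226/310 = 0.7290.
The two standard errors are √(0.3391×0.6609/174) = 0.03589 and √(0.7290×0.2710/310) = 0.02524.
Because the samples are independent, SE_diff = √(0.03589² + 0.02524²) = 0.04388.
Using z* = 1.645 for 90%, ME = 1.645 × 0.04388 = 0.07218.
p̂₁ − p̂₂ = -0.3899; interval -0.3899 ± 0.07218 gives (-0.462, -0.318).

(-0.462, -0.318)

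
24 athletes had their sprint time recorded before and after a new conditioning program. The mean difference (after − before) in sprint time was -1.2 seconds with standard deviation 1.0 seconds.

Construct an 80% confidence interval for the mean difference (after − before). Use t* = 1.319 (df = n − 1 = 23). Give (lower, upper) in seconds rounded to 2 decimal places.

(-1.47, -0.93)

Paired design: SE = s_d/√n = 1.0/√24 = 0.2041.
t* = 1.319; margin of error = 1.319 × 0.2041 = 0.2692.
-1.2 ± 0.2692 → (-1.47, -0.93).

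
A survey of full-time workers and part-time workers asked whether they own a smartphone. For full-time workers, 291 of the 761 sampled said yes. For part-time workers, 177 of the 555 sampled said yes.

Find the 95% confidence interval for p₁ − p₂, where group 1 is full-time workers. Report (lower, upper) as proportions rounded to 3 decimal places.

Sample proportions: 291/761 = 0.3824, 177/555 = 0.3189.
Each SE is √(p̂(1−p̂)/n): √(0.3824·0.6176/761) = 0.01762 and √(0.3189·0.6811/555) = 0.01978.
SE(p̂₁ − p̂₂) = √(SE₁² + SE₂²) = √(0.0003104644 + 0.0003912484) = 0.02649, since the two samples are independent.
At 95% confidence z* = 1.960; margin = 1.960 × 0.02649 = 0.05192.
The difference is 0.3824 − 0.3189 = 0.0635, so the interval is 0.0635 ± 0.05192 = (0.012, 0.115).

(0.012, 0.115)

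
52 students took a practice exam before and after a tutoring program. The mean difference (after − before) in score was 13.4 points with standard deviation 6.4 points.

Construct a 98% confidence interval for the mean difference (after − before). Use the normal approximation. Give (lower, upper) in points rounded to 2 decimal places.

(11.34, 15.46)

This is a matched-pairs design, so SE = s_d/√n = 6.4/√52 = 0.8875.
Margin = 2.326 × 0.8875 = 2.0643; the interval is 13.4 ± 2.0643 = (11.34, 15.46).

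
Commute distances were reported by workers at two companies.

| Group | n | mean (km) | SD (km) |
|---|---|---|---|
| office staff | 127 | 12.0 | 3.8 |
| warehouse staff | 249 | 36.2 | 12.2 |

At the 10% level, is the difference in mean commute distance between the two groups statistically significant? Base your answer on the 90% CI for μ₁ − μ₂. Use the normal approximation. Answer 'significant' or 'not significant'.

significant

SE₁ = s₁/√n₁ = 3.8/√127 = 0.3372; SE₂ = 12.2/√249 = 0.7731.
Independent samples, unequal variances: SE_diff = √(SE₁² + SE₂²) = √(0.11370384 + 0.59768361) = 0.8434.
z* = 1.645, so margin of error = 1.645 × 0.8434 = 1.3874.
Difference in means = 12.0 − 36.2 = -24.2000.
-24.2000 ± 1.3874 → (-25.5874, -22.8126).
The interval (-25.5874, -22.8126) does not contain 0, so the difference is significant.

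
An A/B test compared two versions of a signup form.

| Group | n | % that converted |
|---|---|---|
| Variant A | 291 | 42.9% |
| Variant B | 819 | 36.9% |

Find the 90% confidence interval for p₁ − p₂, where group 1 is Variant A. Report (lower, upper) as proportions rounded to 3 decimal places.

Each SE is √(p̂(1−p̂)/n): √(0.4290·0.5710/291) = 0.02901 and √(0.3690·0.6310/819) = 0.01686.
SE(p̂₁ − p̂₂) = √(SE₁² + SE₂²) = √(0.0008415801 + 0.0002842596) = 0.03355, since the two samples are independent.
At 90% confidence z* = 1.645; margin = 1.645 × 0.03355 = 0.05519.
The difference is 0.4290 − 0.3690 = 0.0600, so the interval is 0.0600 ± 0.05519 = (0.005, 0.115).

(0.005, 0.115)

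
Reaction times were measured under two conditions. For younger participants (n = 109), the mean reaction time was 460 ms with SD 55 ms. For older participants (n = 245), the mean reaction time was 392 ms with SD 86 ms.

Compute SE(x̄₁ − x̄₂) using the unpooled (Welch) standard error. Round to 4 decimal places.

Per-group SEs: s₁/√n₁ = 55/√109 = 5.2680, s₂/√n₂ = 86/√245 = 5.4943.
Unpooled SE of the difference: √(27.751824 + 30.18733249) = 7.6118.

7.6118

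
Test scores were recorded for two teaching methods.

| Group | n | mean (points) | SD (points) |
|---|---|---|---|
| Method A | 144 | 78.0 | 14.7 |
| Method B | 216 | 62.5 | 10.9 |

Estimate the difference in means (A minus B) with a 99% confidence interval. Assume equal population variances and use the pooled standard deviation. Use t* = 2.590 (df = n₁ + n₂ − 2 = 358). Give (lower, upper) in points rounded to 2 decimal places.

(12.00, 19.00)

s_p = √[((n₁−1)s₁² + (n₂−1)s₂²)/(n₁+n₂−2)] = √[(143·14.7² + 215·10.9²)/358] = 12.5566.
SE = 12.5566·√(1/144 + 1/216) = 1.3509.
With t* = 2.590, margin = 2.590 × 1.3509 = 3.4988.
x̄₁ − x̄₂ = 78.0 − 62.5 = 15.5000; interval 15.5000 ± 3.4988 = (12.00, 19.00).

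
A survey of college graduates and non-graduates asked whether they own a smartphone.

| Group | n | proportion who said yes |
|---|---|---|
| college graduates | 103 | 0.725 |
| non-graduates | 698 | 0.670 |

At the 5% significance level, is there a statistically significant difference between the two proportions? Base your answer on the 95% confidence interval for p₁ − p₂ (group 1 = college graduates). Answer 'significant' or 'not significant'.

not significant

Each SE is √(p̂(1−p̂)/n): √(0.7250·0.2750/103) = 0.04400 and √(0.6700·0.3300/698) = 0.01780.
SE(p̂₁ − p̂₂) = √(SE₁² + SE₂²) = √(0.001936 + 0.00031684) = 0.04746, since the two samples are independent.
At 95% confidence z* = 1.960; margin = 1.960 × 0.04746 = 0.09302.
The difference is 0.7250 − 0.6700 = 0.0550, so the interval is 0.0550 ± 0.09302 = (-0.03802, 0.14802).
The interval (-0.03802, 0.14802) contains 0, so the difference is not significant.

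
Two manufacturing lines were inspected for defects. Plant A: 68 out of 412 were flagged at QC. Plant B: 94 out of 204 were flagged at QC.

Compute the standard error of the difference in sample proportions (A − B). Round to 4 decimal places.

0.0394

First, p̂₁ = 68/412 = 0.1650; p̂₂ = 94/204 = 0.4608.
The two standard errors are √(0.1650×0.8350/412) = 0.01829 and √(0.4608×0.5392/204) = 0.03490.
Because the samples are independent, SE_diff = √(0.01829² + 0.03490²) = 0.03940.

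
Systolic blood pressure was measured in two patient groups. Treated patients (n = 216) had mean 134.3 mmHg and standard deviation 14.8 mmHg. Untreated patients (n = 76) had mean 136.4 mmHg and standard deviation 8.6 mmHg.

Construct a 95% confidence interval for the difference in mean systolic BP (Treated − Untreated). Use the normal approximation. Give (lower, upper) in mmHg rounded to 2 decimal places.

Standard errors of each mean: 14.8/√216 = 1.0070 and 8.6/√76 = 0.9865.
SE(x̄₁ − x̄₂) = √(1.0070² + 0.9865²) = 1.4097 for independent samples with unequal variances.
With z* = 1.960, the margin is 1.960 × 1.4097 = 2.7630.
x̄₁ − x̄₂ = 134.3 − 136.4 = -2.1000; the interval is -2.1000 ± 2.7630 = (-4.86, 0.66).

(-4.86, 0.66)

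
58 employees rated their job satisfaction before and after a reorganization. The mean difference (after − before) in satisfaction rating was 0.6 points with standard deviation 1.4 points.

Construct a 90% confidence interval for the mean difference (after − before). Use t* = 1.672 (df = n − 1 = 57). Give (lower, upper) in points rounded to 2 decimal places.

(0.29, 0.91)

Paired design: SE = s_d/√n = 1.4/√58 = 0.1838.
t* = 1.672; margin of error = 1.672 × 0.1838 = 0.3073.
0.6 ± 0.3073 → (0.29, 0.91).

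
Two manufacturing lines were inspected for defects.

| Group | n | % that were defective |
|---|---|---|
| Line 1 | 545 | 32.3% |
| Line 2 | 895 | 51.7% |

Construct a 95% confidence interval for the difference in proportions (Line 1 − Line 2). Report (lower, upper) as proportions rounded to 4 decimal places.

Each SE is √(p̂(1−p̂)/n): √(0.3230·0.6770/545) = 0.02003 and √(0.5170·0.4830/895) = 0.01670.
SE(p̂₁ − p̂₂) = √(SE₁² + SE₂²) = √(0.0004012009 + 0.00027889) = 0.02608, since the two samples are independent.
At 95% confidence z* = 1.960; margin = 1.960 × 0.02608 = 0.05112.
The difference is 0.3230 − 0.5170 = -0.1940, so the interval is -0.1940 ± 0.05112 = (-0.2451, -0.1429).

(-0.2451, -0.1429)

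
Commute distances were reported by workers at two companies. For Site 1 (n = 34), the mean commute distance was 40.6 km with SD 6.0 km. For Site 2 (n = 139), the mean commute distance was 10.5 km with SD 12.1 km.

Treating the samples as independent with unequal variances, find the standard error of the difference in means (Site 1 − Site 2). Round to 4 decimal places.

SE₁ = s₁/√n₁ = 6.0/√34 = 1.0290; SE₂ = 12.1/√139 = 1.0263.
Independent samples, unequal variances: SE_diff = √(SE₁² + SE₂²) = √(1.058841 + 1.05329169) = 1.4533.

1.4533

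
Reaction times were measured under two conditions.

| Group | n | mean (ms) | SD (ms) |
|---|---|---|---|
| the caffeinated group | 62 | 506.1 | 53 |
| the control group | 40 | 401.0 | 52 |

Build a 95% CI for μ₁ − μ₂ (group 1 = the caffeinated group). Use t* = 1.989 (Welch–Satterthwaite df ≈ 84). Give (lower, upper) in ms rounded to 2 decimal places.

Per-group SEs: s₁/√n₁ = 53/√62 = 6.7310, s₂/√n₂ = 52/√40 = 8.2219.
Unpooled SE of the difference: √(45.306361 + 67.59963961) = 10.6257.
Margin of error = t* · SE = 1.989 × 10.6257 = 21.1345.
x̄₁ − x̄₂ = 506.1 − 401.0 = 105.1000.
CI: 105.1000 ± 21.1345 = (83.97, 126.23).

(83.97, 126.23)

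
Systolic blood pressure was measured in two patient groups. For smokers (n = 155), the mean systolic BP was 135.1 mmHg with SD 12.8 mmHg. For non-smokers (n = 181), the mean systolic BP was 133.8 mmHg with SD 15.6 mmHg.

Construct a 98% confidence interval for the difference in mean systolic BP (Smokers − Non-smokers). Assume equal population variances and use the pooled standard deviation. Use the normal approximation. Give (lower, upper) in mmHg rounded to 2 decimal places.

s_p = √[((n₁−1)s₁² + (n₂−1)s₂²)/(n₁+n₂−2)] = √[(154·12.8² + 180·15.6²)/334] = 14.3769.
SE = 14.3769·√(1/155 + 1/181) = 1.5734.
With z* = 2.326, margin = 2.326 × 1.5734 = 3.6597.
x̄₁ − x̄₂ = 135.1 − 133.8 = 1.3000; interval 1.3000 ± 3.6597 = (-2.36, 4.96).

(-2.36, 4.96)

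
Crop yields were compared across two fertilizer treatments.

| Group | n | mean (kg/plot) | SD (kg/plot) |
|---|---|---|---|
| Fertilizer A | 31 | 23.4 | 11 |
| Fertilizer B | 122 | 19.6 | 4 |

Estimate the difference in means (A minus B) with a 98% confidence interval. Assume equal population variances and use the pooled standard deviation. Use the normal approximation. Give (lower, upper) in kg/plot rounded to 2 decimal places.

(0.96, 6.64)

s_p = √[((n₁−1)s₁² + (n₂−1)s₂²)/(n₁+n₂−2)] = √[(30·11² + 121·4²)/151] = 6.0713.
SE = 6.0713·√(1/31 + 1/122) = 1.2211.
With z* = 2.326, margin = 2.326 × 1.2211 = 2.8403.
x̄₁ − x̄₂ = 23.4 − 19.6 = 3.8000; interval 3.8000 ± 2.8403 = (0.96, 6.64).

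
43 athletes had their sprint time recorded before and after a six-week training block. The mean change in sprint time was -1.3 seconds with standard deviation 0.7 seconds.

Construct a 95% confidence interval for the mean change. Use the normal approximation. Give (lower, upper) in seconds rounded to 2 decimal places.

Paired design: SE = s_d/√n = 0.7/√43 = 0.1067.
z* = 1.960; margin of error = 1.960 × 0.1067 = 0.2091.
-1.3 ± 0.2091 → (-1.51, -1.09).

(-1.51, -1.09)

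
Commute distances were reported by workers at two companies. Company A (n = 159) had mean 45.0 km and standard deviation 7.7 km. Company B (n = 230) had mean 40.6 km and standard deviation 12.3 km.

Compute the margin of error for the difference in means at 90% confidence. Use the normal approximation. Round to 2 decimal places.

1.67

SE₁ = s₁/√n₁ = 7.7/√159 = 0.6106; SE₂ = 12.3/√230 = 0.8110.
Independent samples, unequal variances: SE_diff = √(SE₁² + SE₂²) = √(0.37283236 + 0.657721) = 1.0152.
z* = 1.645, so margin of error = 1.645 × 1.0152 = 1.6700.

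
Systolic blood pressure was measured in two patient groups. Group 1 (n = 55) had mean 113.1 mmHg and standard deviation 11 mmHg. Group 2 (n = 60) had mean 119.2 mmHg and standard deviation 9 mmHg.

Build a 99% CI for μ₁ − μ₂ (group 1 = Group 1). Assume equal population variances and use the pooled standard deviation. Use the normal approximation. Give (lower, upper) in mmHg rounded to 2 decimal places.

s_p = √[((n₁−1)s₁² + (n₂−1)s₂²)/(n₁+n₂−2)] = √[(54·11² + 59·9²)/113] = 10.0058.
SE = 10.0058·√(1/55 + 1/60) = 1.8679.
With z* = 2.576, margin = 2.576 × 1.8679 = 4.8117.
x̄₁ − x̄₂ = 113.1 − 119.2 = -6.1000; interval -6.1000 ± 4.8117 = (-10.91, -1.29).

(-10.91, -1.29)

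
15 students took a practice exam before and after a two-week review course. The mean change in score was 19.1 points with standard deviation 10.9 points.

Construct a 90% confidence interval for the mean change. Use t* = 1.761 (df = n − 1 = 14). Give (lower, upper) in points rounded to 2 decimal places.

This is a matched-pairs design, so SE = s_d/√n = 10.9/√15 = 2.8144.
Margin = 1.761 × 2.8144 = 4.9562; the interval is 19.1 ± 4.9562 = (14.14, 24.06).

(14.14, 24.06)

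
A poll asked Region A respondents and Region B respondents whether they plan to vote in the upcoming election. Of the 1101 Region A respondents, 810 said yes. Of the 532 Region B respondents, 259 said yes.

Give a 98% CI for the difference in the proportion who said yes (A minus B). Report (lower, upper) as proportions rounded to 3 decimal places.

(0.190, 0.308)

Sample proportions: 810/1101 = 0.7357, 259/532 = 0.4868.
Each SE is √(p̂(1−p̂)/n): √(0.7357·0.2643/1101) = 0.01329 and √(0.4868·0.5132/532) = 0.02167.
SE(p̂₁ − p̂₂) = √(SE₁² + SE₂²) = √(0.0001766241 + 0.0004695889) = 0.02542, since the two samples are independent.
At 98% confidence z* = 2.326; margin = 2.326 × 0.02542 = 0.05913.
The difference is 0.7357 − 0.4868 = 0.2489, so the interval is 0.2489 ± 0.05913 = (0.190, 0.308).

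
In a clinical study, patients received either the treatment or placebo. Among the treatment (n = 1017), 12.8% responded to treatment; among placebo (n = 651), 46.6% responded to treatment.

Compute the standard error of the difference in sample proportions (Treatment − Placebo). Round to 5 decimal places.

The two standard errors are √(0.1280×0.8720/1017) = 0.01048 and √(0.4660×0.5340/651) = 0.01955.
Because the samples are independent, SE_diff = √(0.01048² + 0.01955²) = 0.02218.

0.02218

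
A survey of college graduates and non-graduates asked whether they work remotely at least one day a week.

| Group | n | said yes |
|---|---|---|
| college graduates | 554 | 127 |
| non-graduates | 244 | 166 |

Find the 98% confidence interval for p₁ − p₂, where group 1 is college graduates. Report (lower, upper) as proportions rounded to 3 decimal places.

p̂₁ = 127/554 = 0.2292 and p̂₂ = 166/244 = 0.6803.
SE₁ = √(p̂₁(1−p̂₁)/n₁) = √(0.2292·0.7708/554) = 0.01786; SE₂ = √(0.6803·0.3197/244) = 0.02986.
Independent samples: SE of the difference = √(SE₁² + SE₂²) = √(0.0003189796 + 0.0008916196) = 0.03479.
z* for 98% confidence is 2.326, so the margin of error is 2.326 × 0.03479 = 0.08092.
Point estimate p̂₁ − p̂₂ = 0.2292 − 0.6803 = -0.4511.
-0.4511 ± 0.08092 → (-0.532, -0.370).

(-0.532, -0.370)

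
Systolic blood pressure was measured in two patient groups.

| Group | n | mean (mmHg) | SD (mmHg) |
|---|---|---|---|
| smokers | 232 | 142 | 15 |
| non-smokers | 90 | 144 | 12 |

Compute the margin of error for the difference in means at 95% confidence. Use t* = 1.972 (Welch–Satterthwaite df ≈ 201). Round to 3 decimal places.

3.161

Standard errors of each mean: 15/√232 = 0.9848 and 12/√90 = 1.2649.
SE(x̄₁ − x̄₂) = √(0.9848² + 1.2649²) = 1.6031 for independent samples with unequal variances.
With t* = 1.972, the margin is 1.972 × 1.6031 = 3.1613.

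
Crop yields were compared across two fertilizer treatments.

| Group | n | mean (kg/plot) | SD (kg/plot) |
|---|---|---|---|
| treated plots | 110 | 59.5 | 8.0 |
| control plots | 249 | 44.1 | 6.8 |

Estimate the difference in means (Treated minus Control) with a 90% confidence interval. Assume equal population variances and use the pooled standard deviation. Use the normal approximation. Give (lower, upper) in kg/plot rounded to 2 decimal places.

s_p = √[((n₁−1)s₁² + (n₂−1)s₂²)/(n₁+n₂−2)] = √[(109·8.0² + 248·6.8²)/357] = 7.1877.
SE = 7.1877·√(1/110 + 1/249) = 0.8229.
With z* = 1.645, margin = 1.645 × 0.8229 = 1.3537.
x̄₁ − x̄₂ = 59.5 − 44.1 = 15.4000; interval 15.4000 ± 1.3537 = (14.05, 16.75).

(14.05, 16.75)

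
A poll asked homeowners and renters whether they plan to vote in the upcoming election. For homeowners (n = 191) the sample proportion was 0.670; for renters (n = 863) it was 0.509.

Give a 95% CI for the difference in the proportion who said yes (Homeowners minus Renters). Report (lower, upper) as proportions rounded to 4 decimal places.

Each SE is √(p̂(1−p̂)/n): √(0.6700·0.3300/191) = 0.03402 and √(0.5090·0.4910/863) = 0.01702.
SE(p̂₁ − p̂₂) = √(SE₁² + SE₂²) = √(0.0011573604 + 0.0002896804) = 0.03804, since the two samples are independent.
At 95% confidence z* = 1.960; margin = 1.960 × 0.03804 = 0.07456.
The difference is 0.6700 − 0.5090 = 0.1610, so the interval is 0.1610 ± 0.07456 = (0.0864, 0.2356).

(0.0864, 0.2356)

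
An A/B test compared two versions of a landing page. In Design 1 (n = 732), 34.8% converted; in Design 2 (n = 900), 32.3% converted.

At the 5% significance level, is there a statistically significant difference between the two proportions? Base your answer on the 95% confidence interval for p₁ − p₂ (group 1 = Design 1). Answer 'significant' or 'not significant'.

SE₁ = √(p̂₁(1−p̂₁)/n₁) = √(0.3480·0.6520/732) = 0.01761; SE₂ = √(0.3230·0.6770/900) = 0.01559.
Independent samples: SE of the difference = √(SE₁² + SE₂²) = √(0.0003101121 + 0.0002430481) = 0.02352.
z* for 95% confidence is 1.960, so the margin of error is 1.960 × 0.02352 = 0.04610.
Point estimate p̂₁ − p̂₂ = 0.3480 − 0.3230 = 0.0250.
0.0250 ± 0.04610 → (-0.02110, 0.07110).
The interval (-0.02110, 0.07110) contains 0, so the difference is not significant.

not significant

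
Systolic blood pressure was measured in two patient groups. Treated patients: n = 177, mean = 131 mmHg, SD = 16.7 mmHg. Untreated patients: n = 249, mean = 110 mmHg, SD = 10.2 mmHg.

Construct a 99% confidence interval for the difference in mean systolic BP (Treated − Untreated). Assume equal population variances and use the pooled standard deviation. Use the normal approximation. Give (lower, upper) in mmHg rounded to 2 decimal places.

(17.63, 24.37)

Pooled variance s_p² = [176·16.7² + 248·10.2²] / (177+249−2) = 176.6192, so s_p = 13.2898.
SE_diff = s_p·√(1/n₁ + 1/n₂) = 13.2898·√(1/177 + 1/249) = 1.3066.
z* = 2.576; margin = 2.576 × 1.3066 = 3.3658.
Difference = 131 − 110 = 21.0000.
21.0000 ± 3.3658 → (17.63, 24.37).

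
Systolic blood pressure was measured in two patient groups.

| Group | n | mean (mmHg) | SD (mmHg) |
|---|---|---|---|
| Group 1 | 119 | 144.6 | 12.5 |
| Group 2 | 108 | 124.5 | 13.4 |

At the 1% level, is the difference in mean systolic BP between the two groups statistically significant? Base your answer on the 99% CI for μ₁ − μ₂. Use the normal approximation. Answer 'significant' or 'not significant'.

significant

Standard errors of each mean: 12.5/√119 = 1.1459 and 13.4/√108 = 1.2894.
SE(x̄₁ − x̄₂) = √(1.1459² + 1.2894²) = 1.7250 for independent samples with unequal variances.
With z* = 2.576, the margin is 2.576 × 1.7250 = 4.4436.
x̄₁ − x̄₂ = 144.6 − 124.5 = 20.1000; the interval is 20.1000 ± 4.4436 = (15.6564, 24.5436).
The interval (15.6564, 24.5436) does not contain 0, so the difference is significant.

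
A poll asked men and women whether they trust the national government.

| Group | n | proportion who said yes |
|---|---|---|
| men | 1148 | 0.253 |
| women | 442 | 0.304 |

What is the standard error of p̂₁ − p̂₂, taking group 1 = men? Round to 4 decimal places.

SE₁ = √(p̂₁(1−p̂₁)/n₁) = √(0.2530·0.7470/1148) = 0.01283; SE₂ = √(0.3040·0.6960/442) = 0.02188.
Independent samples: SE of the difference = √(SE₁² + SE₂²) = √(0.0001646089 + 0.0004787344) = 0.02536.

0.0254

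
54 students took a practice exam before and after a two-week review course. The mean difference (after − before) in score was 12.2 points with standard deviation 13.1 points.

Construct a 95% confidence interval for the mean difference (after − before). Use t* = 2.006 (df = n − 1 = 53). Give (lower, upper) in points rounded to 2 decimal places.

(8.62, 15.78)

This is a matched-pairs design, so SE = s_d/√n = 13.1/√54 = 1.7827.
Margin = 2.006 × 1.7827 = 3.5761; the interval is 12.2 ± 3.5761 = (8.62, 15.78).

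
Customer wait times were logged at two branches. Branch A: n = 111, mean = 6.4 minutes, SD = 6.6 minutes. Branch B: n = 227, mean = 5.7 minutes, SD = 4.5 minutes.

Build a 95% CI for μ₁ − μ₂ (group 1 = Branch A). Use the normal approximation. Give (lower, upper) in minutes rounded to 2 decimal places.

(-0.66, 2.06)

SE₁ = s₁/√n₁ = 6.6/√111 = 0.6264; SE₂ = 4.5/√227 = 0.2987.
Independent samples, unequal variances: SE_diff = √(SE₁² + SE₂²) = √(0.39237696 + 0.08922169) = 0.6940.
z* = 1.960, so margin of error = 1.960 × 0.6940 = 1.3602.
Difference in means = 6.4 − 5.7 = 0.7000.
0.7000 ± 1.3602 → (-0.66, 2.06).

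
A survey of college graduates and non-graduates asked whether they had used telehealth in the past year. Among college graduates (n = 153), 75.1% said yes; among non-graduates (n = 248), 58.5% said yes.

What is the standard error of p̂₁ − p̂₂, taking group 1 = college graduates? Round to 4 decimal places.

SE₁ = √(p̂₁(1−p̂₁)/n₁) = √(0.7510·0.2490/153) = 0.03496; SE₂ = √(0.5850·0.4150/248) = 0.03129.
Independent samples: SE of the difference = √(SE₁² + SE₂²) = √(0.0012222016 + 0.0009790641) = 0.04692.

0.0469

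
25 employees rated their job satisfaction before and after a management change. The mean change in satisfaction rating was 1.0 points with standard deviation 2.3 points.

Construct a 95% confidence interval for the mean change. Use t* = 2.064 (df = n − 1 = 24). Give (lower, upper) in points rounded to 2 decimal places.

(0.05, 1.95)

This is a matched-pairs design, so SE = s_d/√n = 2.3/√25 = 0.4600.
Margin = 2.064 × 0.4600 = 0.9494; the interval is 1.0 ± 0.9494 = (0.05, 1.95).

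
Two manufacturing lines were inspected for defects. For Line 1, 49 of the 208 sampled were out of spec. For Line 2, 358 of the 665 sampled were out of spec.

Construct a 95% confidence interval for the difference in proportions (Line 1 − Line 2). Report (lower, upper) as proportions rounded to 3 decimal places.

First, p̂₁ = 49/208 = 0.2356; p̂₂ = 358/665 = 0.5383.
The two standard errors are √(0.2356×0.7644/208) = 0.02942 and √(0.5383×0.4617/665) = 0.01933.
Because the samples are independent, SE_diff = √(0.02942² + 0.01933²) = 0.03520.
Using z* = 1.960 for 95%, ME = 1.960 × 0.03520 = 0.06899.
p̂₁ − p̂₂ = -0.3027; interval -0.3027 ± 0.06899 gives (-0.372, -0.234).

(-0.372, -0.234)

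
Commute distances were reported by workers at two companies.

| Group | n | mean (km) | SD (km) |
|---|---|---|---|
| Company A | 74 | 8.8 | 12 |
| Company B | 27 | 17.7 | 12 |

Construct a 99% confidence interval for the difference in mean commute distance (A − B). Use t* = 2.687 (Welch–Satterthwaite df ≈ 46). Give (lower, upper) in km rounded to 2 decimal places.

Per-group SEs: s₁/√n₁ = 12/√74 = 1.3950, s₂/√n₂ = 12/√27 = 2.3094.
Unpooled SE of the difference: √(1.946025 + 5.33332836) = 2.6980.
Margin of error = t* · SE = 2.687 × 2.6980 = 7.2495.
x̄₁ − x̄₂ = 8.8 − 17.7 = -8.9000.
CI: -8.9000 ± 7.2495 = (-16.15, -1.65).

(-16.15, -1.65)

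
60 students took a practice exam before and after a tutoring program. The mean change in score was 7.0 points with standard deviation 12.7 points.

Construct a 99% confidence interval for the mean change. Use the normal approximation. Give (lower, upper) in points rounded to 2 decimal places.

This is a matched-pairs design, so SE = s_d/√n = 12.7/√60 = 1.6396.
Margin = 2.576 × 1.6396 = 4.2236; the interval is 7.0 ± 4.2236 = (2.78, 11.22).

(2.78, 11.22)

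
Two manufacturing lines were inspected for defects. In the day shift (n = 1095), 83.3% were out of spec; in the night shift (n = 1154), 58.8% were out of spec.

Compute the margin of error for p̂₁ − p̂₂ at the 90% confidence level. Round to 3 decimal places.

0.030

SE₁ = √(p̂₁(1−p̂₁)/n₁) = √(0.8330·0.1670/1095) = 0.01127; SE₂ = √(0.5880·0.4120/1154) = 0.01449.
Independent samples: SE of the difference = √(SE₁² + SE₂²) = √(0.0001270129 + 0.0002099601) = 0.01836.
z* for 90% confidence is 1.645, so the margin of error is 1.645 × 0.01836 = 0.03020.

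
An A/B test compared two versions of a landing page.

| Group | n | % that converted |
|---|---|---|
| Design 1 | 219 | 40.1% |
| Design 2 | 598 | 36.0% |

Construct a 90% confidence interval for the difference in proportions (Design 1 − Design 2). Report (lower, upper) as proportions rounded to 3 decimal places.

The two standard errors are √(0.4010×0.5990/219) = 0.03312 and √(0.3600×0.6400/598) = 0.01963.
Because the samples are independent, SE_diff = √(0.03312² + 0.01963²) = 0.03850.
Using z* = 1.645 for 90%, ME = 1.645 × 0.03850 = 0.06333.
p̂₁ − p̂₂ = 0.0410; interval 0.0410 ± 0.06333 gives (-0.022, 0.104).

(-0.022, 0.104)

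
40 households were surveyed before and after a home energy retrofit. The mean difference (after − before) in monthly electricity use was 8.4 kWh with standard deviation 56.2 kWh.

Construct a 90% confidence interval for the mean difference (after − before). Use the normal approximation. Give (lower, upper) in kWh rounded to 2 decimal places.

(-6.22, 23.02)

This is a matched-pairs design, so SE = s_d/√n = 56.2/√40 = 8.8860.
Margin = 1.645 × 8.8860 = 14.6175; the interval is 8.4 ± 14.6175 = (-6.22, 23.02).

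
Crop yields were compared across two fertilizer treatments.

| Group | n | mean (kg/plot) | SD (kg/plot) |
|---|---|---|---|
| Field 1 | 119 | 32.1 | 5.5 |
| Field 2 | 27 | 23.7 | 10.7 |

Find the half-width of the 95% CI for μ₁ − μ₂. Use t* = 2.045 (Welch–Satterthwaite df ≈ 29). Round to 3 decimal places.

SE₁ = s₁/√n₁ = 5.5/√119 = 0.5042; SE₂ = 10.7/√27 = 2.0592.
Independent samples, unequal variances: SE_diff = √(SE₁² + SE₂²) = √(0.25421764 + 4.24030464) = 2.1200.
t* = 2.045, so margin of error = 2.045 × 2.1200 = 4.3354.

4.335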